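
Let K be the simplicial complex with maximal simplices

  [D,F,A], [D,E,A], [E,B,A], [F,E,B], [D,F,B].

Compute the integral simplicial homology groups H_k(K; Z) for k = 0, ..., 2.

H_0 = Z,  H_1 = Z,  H_2 = 0.

Fix the vertex order A < B < D < E < F and write every simplex with vertices in increasing order. Then dim K = 2 and the simplices of K are:

  0-simplices (5): A, B, D, E, F
  1-simplices (10): AB, AD, AE, AF, BD, BE, BF, DE, DF, EF
  2-simplices (5): ABE, ADE, ADF, BDF, BEF

Hence C_0 ≅ Z^5, C_1 ≅ Z^10, C_2 ≅ Z^5.

The boundary map ∂_1: C_1 → C_0 sends each edge [p,q] (with p < q) to q − p. For instance
  ∂AD = D − A.
The resulting 5×10 matrix has rank 4, and its Smith normal form has invariant factors (1,1,1,1).

Boundary ∂_2: C_2 → C_1 maps a triangle to the signed sum of its edges. For instance
  ∂BEF = EF − BF + BE,
  ∂ADF = DF − AF + AD.
The resulting 10×5 matrix has rank 5, and its Smith normal form has invariant factors (1,1,1,1,1).

Computing H_k = (kernel of ∂_k) / (image of ∂_{k+1}):

  H_0: rank C_0 − rank ∂_1 = 5 − 4 = 1, and the invariant factors of ∂_1 are all 1, so H_0 = Z.
  H_1: rank ker ∂_1 − rank ∂_2 = (10 − 4) − 5 = 1, and the invariant factors of ∂_2 are all 1, so H_1 = Z.
  H_2: rank ker ∂_2 − rank ∂_3 = (5 − 5) − 0 = 0, and there is no ∂_3, so H_2 = 0.

As a check, the Euler characteristic is 5 − 10 + 5 = 0, which agrees with 1 − 1 + 0 = 0.
(K is a triangulation of the Möbius band.)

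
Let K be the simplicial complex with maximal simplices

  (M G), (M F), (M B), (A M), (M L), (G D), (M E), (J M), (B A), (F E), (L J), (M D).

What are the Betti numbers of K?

b_0 = 1, b_1 = 4.

Take the total order A < B < D < E < F < G < J < L < M on the vertex set. Then K (dimension 1) consists of the simplices:

  0-simplices (9): A, B, D, E, F, G, J, L, M
  1-simplices (12): AB, AM, BM, DG, DM, EF, EM, FM, GM, JL, JM, LM

so the chain groups are C_0 ≅ Z^9, C_1 ≅ Z^12.

The boundary map ∂_1: C_1 → C_0 sends each edge [p,q] (with p < q) to q − p. For instance
  ∂AM = M − A.
The 9×12 boundary matrix has rank 8 and Smith normal form diag(1,1,1,1,1,1,1,1).

Computing H_k = (kernel of ∂_k) / (image of ∂_{k+1}):

  H_0: rank C_0 − rank ∂_1 = 9 − 8 = 1, and the invariant factors of ∂_1 are all 1, so H_0 = Z.
  H_1: rank ker ∂_1 − rank ∂_2 = (12 − 8) − 0 = 4, and there is no ∂_2, so H_1 = Z^4.

Hence the Betti numbers are b_0 = 1, b_1 = 4.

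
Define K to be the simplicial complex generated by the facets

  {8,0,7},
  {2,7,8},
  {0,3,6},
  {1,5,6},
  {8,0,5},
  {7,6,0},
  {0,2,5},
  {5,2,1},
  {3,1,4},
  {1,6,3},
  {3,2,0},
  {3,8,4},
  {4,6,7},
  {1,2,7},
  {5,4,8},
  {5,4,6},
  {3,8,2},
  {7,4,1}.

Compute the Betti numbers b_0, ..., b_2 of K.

Fix the vertex order 0 < 1 < 2 < 3 < 4 < 5 < 6 < 7 < 8 and write every simplex with vertices in increasing order. Then dim K = 2 and the simplices of K are:

  0-simplices (9): [0], [1], [2], [3], [4], [5], [6], [7], [8]
  1-simplices (27): (27 of them)
  2-simplices (18): [0,2,3], [0,2,5], [0,3,6], [0,5,8], [0,6,7], [0,7,8], [1,2,5], [1,2,7], [1,3,4], [1,3,6], [1,4,7], [1,5,6], [2,3,8], [2,7,8], [3,4,8], [4,5,6], [4,5,8], [4,6,7]

Hence C_0 ≅ Z^9, C_1 ≅ Z^27, C_2 ≅ Z^18.

∂_1: C_1 → C_0 sends each edge [p,q] (with p < q) to q − p.
As a 9×27 matrix over Z this has rank 8, with invariant factors (1,1,1,1,1,1,1,1).

The boundary map ∂_2: C_2 → C_1 maps a triangle to the signed sum of its edges. For instance
  ∂[1,3,6] = [3,6] − [1,6] + [1,3],
  ∂[0,7,8] = [7,8] − [0,8] + [0,7].
The 27×18 boundary matrix has rank 18 and Smith normal form diag(1,1,1,1,1,1,1,1,1,1,1,1,1,1,1,1,1,2).

Reading off H_k = ker ∂_k / im ∂_{k+1}:

  H_0: rank C_0 − rank ∂_1 = 9 − 8 = 1, and the invariant factors of ∂_1 are all 1, so H_0 ≅ Z.
  H_1: rank ker ∂_1 − rank ∂_2 = (27 − 8) − 18 = 1, and ∂_2 has invariant factor 2 > 1, so H_1 ≅ Z × Z/2.
  H_2: rank ker ∂_2 − rank ∂_3 = (18 − 18) − 0 = 0, and there is no ∂_3, so H_2 ≅ 0.

(K is a triangulation of the Klein bottle.)

Hence the Betti numbers are b_0 = 1, b_1 = 1, b_2 = 0.

b_0 = 1, b_1 = 1, b_2 = 0.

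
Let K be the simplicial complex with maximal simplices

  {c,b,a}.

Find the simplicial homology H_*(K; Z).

H_0 = Z,  H_1 = 0,  H_2 = 0.

Order the vertices as a < b < c. Listing each simplex with vertices in this order, K has dimension 2 with simplices:

  0-simplices (3): a, b, c
  1-simplices (3): ab, ac, bc
  2-simplices (1): abc

Hence C_0 ≅ Z^3, C_1 ≅ Z^3, C_2 ≅ Z^1.

The boundary map ∂_1: C_1 → C_0 is given by ∂[p,q] = [q] − [p].
As a 3×3 matrix over Z this has rank 2, with invariant factors (1,1).

The boundary map ∂_2: C_2 → C_1 maps a triangle to the signed sum of its edges. For instance
  ∂abc = bc − ac + ab.
The resulting 3×1 matrix has rank 1, and its Smith normal form has invariant factors (1).

Reading off H_k = ker ∂_k / im ∂_{k+1}:

  H_0: rank C_0 − rank ∂_1 = 3 − 2 = 1, and the invariant factors of ∂_1 are all 1, so H_0 ≅ Z.
  H_1: rank ker ∂_1 − rank ∂_2 = (3 − 2) − 1 = 0, and the invariant factors of ∂_2 are all 1, so H_1 ≅ 0.
  H_2: rank ker ∂_2 − rank ∂_3 = (1 − 1) − 0 = 0, and there is no ∂_3, so H_2 ≅ 0.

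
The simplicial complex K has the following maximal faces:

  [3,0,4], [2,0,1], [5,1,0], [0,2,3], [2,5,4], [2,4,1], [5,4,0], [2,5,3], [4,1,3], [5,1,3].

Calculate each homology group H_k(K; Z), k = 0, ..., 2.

Order the vertices as 0 < 1 < 2 < 3 < 4 < 5. Listing each simplex with vertices in this order, K has dimension 2 with simplices:

  0-simplices (6): [0], [1], [2], [3], [4], [5]
  1-simplices (15): [0,1], [0,2], [0,3], [0,4], [0,5], [1,2], [1,3], [1,4], [1,5], [2,3], [2,4], [2,5], [3,4], [3,5], [4,5]
  2-simplices (10): [0,1,2], [0,1,5], [0,2,3], [0,3,4], [0,4,5], [1,2,4], [1,3,4], [1,3,5], [2,3,5], [2,4,5]

so the chain groups are C_0 ≅ Z^6, C_1 ≅ Z^15, C_2 ≅ Z^10.

∂_1: C_1 → C_0 is given by ∂[p,q] = [q] − [p]. For instance
  ∂[0,2] = [2] − [0].
The resulting 6×15 matrix has rank 5, and its Smith normal form has invariant factors (1,1,1,1,1).

Boundary ∂_2: C_2 → C_1 acts by ∂[p,q,r] = [q,r] − [p,r] + [p,q]. For instance
  ∂[2,4,5] = [4,5] − [2,5] + [2,4],
  ∂[1,2,4] = [2,4] − [1,4] + [1,2].
This gives a 15×10 integer matrix of rank 10; reducing to Smith normal form yields diagonal entries (1,1,1,1,1,1,1,1,1,2).

Computing H_k = (kernel of ∂_k) / (image of ∂_{k+1}):

  H_0: rank C_0 − rank ∂_1 = 6 − 5 = 1, and the invariant factors of ∂_1 are all 1, so H_0 ≅ Z.
  H_1: rank ker ∂_1 − rank ∂_2 = (15 − 5) − 10 = 0, and ∂_2 has invariant factor 2 > 1, so H_1 ≅ Z/2.
  H_2: rank ker ∂_2 − rank ∂_3 = (10 − 10) − 0 = 0, and there is no ∂_3, so H_2 ≅ 0.

(K is a triangulation of the real projective plane RP^2.)

H_0 = Z,  H_1 = Z/2,  H_2 = 0.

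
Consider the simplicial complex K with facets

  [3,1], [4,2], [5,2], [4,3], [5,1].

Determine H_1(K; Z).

H_1 = Z.

Order the vertices as 1 < 2 < 3 < 4 < 5. Listing each simplex with vertices in this order, K has dimension 1 with simplices:

  0-simplices (5): [1], [2], [3], [4], [5]
  1-simplices (5): [1,3], [1,5], [2,4], [2,5], [3,4]

giving chain groups C_0 ≅ Z^5, C_1 ≅ Z^5.

∂_1: C_1 → C_0 is given by ∂[p,q] = [q] − [p].
As a 5×5 matrix over Z this has rank 4, with invariant factors (1,1,1,1).

Now H_k = ker ∂_k / im ∂_{k+1}, so:

  H_1: rank ker ∂_1 − rank ∂_2 = (5 − 4) − 0 = 1, and there is no ∂_2, so H_1 ≅ Z.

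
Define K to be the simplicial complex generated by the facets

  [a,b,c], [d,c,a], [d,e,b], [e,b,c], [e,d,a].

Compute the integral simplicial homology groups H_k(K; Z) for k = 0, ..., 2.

H_0 = Z,  H_1 = Z,  H_2 = 0.

K has 5 vertices, 10 edges, 5 triangles.
rank ∂_0 = 0, rank ∂_1 = 4 ⇒ b_0 = 5 − 0 − 4 = 1; all invariant factors of ∂_1 are 1 so no torsion. So H_0 ≅ Z.
rank ∂_1 = 4, rank ∂_2 = 5 ⇒ b_1 = 10 − 4 − 5 = 1; all invariant factors of ∂_2 are 1 so no torsion. So H_1 ≅ Z.
rank ∂_2 = 5, rank ∂_3 = 0 ⇒ b_2 = 5 − 5 − 0 = 0. So H_2 ≅ 0.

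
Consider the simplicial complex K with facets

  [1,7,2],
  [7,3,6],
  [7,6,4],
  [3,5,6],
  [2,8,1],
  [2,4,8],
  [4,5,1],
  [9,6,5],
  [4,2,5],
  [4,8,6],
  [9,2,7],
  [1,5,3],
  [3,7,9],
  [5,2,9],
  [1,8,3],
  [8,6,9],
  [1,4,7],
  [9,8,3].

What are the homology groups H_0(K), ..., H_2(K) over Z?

Fix the vertex order 1 < 2 < 3 < 4 < 5 < 6 < 7 < 8 < 9 and write every simplex with vertices in increasing order. Then dim K = 2 and the simplices of K are:

  0-simplices (9): [1], [2], [3], [4], [5], [6], [7], [8], [9]
  1-simplices (27): (27 of them)
  2-simplices (18): [1,2,7], [1,2,8], [1,3,5], [1,3,8], [1,4,5], [1,4,7], [2,4,5], [2,4,8], [2,5,9], [2,7,9], [3,5,6], [3,6,7], [3,7,9], [3,8,9], [4,6,7], [4,6,8], [5,6,9], [6,8,9]

Hence C_0 ≅ Z^9, C_1 ≅ Z^27, C_2 ≅ Z^18.

The boundary map ∂_1: C_1 → C_0 is given by ∂[p,q] = [q] − [p]. For instance
  ∂[6,9] = [9] − [6].
As a 9×27 matrix over Z this has rank 8, with invariant factors (1,1,1,1,1,1,1,1).

The boundary map ∂_2: C_2 → C_1 sends each 2-simplex [p,q,r] to [q,r] − [p,r] + [p,q]. For instance
  ∂[1,3,5] = [3,5] − [1,5] + [1,3],
  ∂[2,5,9] = [5,9] − [2,9] + [2,5].
This gives a 27×18 integer matrix of rank 18; reducing to Smith normal form yields diagonal entries (1,1,1,1,1,1,1,1,1,1,1,1,1,1,1,1,1,2).

Now H_k = ker ∂_k / im ∂_{k+1}, so:

  H_0: rank C_0 − rank ∂_1 = 9 − 8 = 1, and the invariant factors of ∂_1 are all 1, so H_0 = Z.
  H_1: rank ker ∂_1 − rank ∂_2 = (27 − 8) − 18 = 1, and ∂_2 has invariant factor 2 > 1, so H_1 = Z × Z/2.
  H_2: rank ker ∂_2 − rank ∂_3 = (18 − 18) − 0 = 0, and there is no ∂_3, so H_2 = 0.

H_0 ≅ Z,  H_1 ≅ Z × Z/2,  H_2 = 0.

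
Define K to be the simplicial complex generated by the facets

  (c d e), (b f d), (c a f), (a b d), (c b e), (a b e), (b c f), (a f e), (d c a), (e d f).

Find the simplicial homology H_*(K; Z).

H_0 ≅ Z,  H_1 ≅ Z/2Z,  H_2 = 0.

K has 6 vertices, 15 edges, 10 triangles.
rank ∂_0 = 0, rank ∂_1 = 5 ⇒ b_0 = 6 − 0 − 5 = 1; all invariant factors of ∂_1 are 1 so no torsion. So H_0 = Z.
rank ∂_1 = 5, rank ∂_2 = 10 ⇒ b_1 = 15 − 5 − 10 = 0; ∂_2 has invariant factor(s) [2] giving torsion. So H_1 = Z/2Z.
rank ∂_2 = 10, rank ∂_3 = 0 ⇒ b_2 = 10 − 10 − 0 = 0. So H_2 = 0.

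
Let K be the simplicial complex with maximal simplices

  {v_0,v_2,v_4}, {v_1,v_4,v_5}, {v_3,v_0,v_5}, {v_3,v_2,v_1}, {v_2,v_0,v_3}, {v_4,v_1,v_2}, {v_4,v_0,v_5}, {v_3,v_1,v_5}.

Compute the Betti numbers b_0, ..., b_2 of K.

b_0 = 1, b_1 = 0, b_2 = 1.

Take the total order v_0 < v_1 < v_2 < v_3 < v_4 < v_5 on the vertex set. Then K (dimension 2) consists of the simplices:

  0-simplices (6): [v_0], [v_1], [v_2], [v_3], [v_4], [v_5]
  1-simplices (12): [v_0,v_2], [v_0,v_3], [v_0,v_4], [v_0,v_5], [v_1,v_2], [v_1,v_3], [v_1,v_4], [v_1,v_5], [v_2,v_3], [v_2,v_4], [v_3,v_5], [v_4,v_5]
  2-simplices (8): [v_0,v_2,v_3], [v_0,v_2,v_4], [v_0,v_3,v_5], [v_0,v_4,v_5], [v_1,v_2,v_3], [v_1,v_2,v_4], [v_1,v_3,v_5], [v_1,v_4,v_5]

giving chain groups C_0 ≅ Z^6, C_1 ≅ Z^12, C_2 ≅ Z^8.

Boundary ∂_1: C_1 → C_0 sends each edge [p,q] (with p < q) to q − p. For instance
  ∂[v_3,v_5] = [v_5] − [v_3].
The 6×12 boundary matrix has rank 5 and Smith normal form diag(1,1,1,1,1).

Boundary ∂_2: C_2 → C_1 maps a triangle to the signed sum of its edges. For instance
  ∂[v_1,v_2,v_4] = [v_2,v_4] − [v_1,v_4] + [v_1,v_2],
  ∂[v_0,v_2,v_4] = [v_2,v_4] − [v_0,v_4] + [v_0,v_2].
This gives a 12×8 integer matrix of rank 7; reducing to Smith normal form yields diagonal entries (1,1,1,1,1,1,1).

From H_k ≅ ker(∂_k) / im(∂_{k+1}) we obtain:

  H_0: rank C_0 − rank ∂_1 = 6 − 5 = 1, and the invariant factors of ∂_1 are all 1, so H_0 = Z.
  H_1: rank ker ∂_1 − rank ∂_2 = (12 − 5) − 7 = 0, and the invariant factors of ∂_2 are all 1, so H_1 = 0.
  H_2: rank ker ∂_2 − rank ∂_3 = (8 − 7) − 0 = 1, and there is no ∂_3, so H_2 = Z.

(K is a triangulation of the 2-sphere S^2.)

Hence the Betti numbers are b_0 = 1, b_1 = 0, b_2 = 1.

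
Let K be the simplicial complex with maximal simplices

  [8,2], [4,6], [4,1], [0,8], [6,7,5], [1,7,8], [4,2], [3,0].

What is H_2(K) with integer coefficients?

K has 9 vertices, 12 edges, 2 triangles.
rank ∂_2 = 2, rank ∂_3 = 0 ⇒ b_2 = 2 − 2 − 0 = 0. So H_2 = 0.

H_2 ≅ 0.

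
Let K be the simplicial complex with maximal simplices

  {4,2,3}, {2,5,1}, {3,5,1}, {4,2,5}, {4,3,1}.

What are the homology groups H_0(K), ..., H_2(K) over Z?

H_0 ≅ Z,  H_1 ≅ Z,  H_2 = 0.

We work with the vertex ordering 1 < 2 < 3 < 4 < 5. The simplices of K, each written with vertices in increasing order, are:

  0-simplices (5): [1], [2], [3], [4], [5]
  1-simplices (10): [1,2], [1,3], [1,4], [1,5], [2,3], [2,4], [2,5], [3,4], [3,5], [4,5]
  2-simplices (5): [1,2,5], [1,3,4], [1,3,5], [2,3,4], [2,4,5]

giving chain groups C_0 ≅ Z^5, C_1 ≅ Z^10, C_2 ≅ Z^5.

∂_1: C_1 → C_0 maps an edge to its endpoints' difference, ∂[p,q] = q − p. For instance
  ∂[1,5] = [5] − [1].
As a 5×10 matrix over Z this has rank 4, with invariant factors (1,1,1,1).

Boundary ∂_2: C_2 → C_1 acts by ∂[p,q,r] = [q,r] − [p,r] + [p,q]. For instance
  ∂[1,3,5] = [3,5] − [1,5] + [1,3],
  ∂[2,4,5] = [4,5] − [2,5] + [2,4].
This gives a 10×5 integer matrix of rank 5; reducing to Smith normal form yields diagonal entries (1,1,1,1,1).

From H_k ≅ ker(∂_k) / im(∂_{k+1}) we obtain:

  H_0: rank C_0 − rank ∂_1 = 5 − 4 = 1, and the invariant factors of ∂_1 are all 1, so H_0 ≅ Z.
  H_1: rank ker ∂_1 − rank ∂_2 = (10 − 4) − 5 = 1, and the invariant factors of ∂_2 are all 1, so H_1 ≅ Z.
  H_2: rank ker ∂_2 − rank ∂_3 = (5 − 5) − 0 = 0, and there is no ∂_3, so H_2 ≅ 0.

As a check, the Euler characteristic is 5 − 10 + 5 = 0, which agrees with 1 − 1 + 0 = 0.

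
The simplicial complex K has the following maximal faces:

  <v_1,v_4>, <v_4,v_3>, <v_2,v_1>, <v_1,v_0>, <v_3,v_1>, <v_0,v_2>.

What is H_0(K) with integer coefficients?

H_0 = Z.

We work with the vertex ordering v_0 < v_1 < v_2 < v_3 < v_4. The simplices of K, each written with vertices in increasing order, are:

  0-simplices (5): [v_0], [v_1], [v_2], [v_3], [v_4]
  1-simplices (6): [v_0,v_1], [v_0,v_2], [v_1,v_2], [v_1,v_3], [v_1,v_4], [v_3,v_4]

giving chain groups C_0 ≅ Z^5, C_1 ≅ Z^6.

The boundary map ∂_1: C_1 → C_0 is given by ∂[p,q] = [q] − [p]. For instance
  ∂[v_1,v_4] = [v_4] − [v_1].
The resulting 5×6 matrix has rank 4, and its Smith normal form has invariant factors (1,1,1,1).

Computing H_k = (kernel of ∂_k) / (image of ∂_{k+1}):

  H_0: rank C_0 − rank ∂_1 = 5 − 4 = 1, and the invariant factors of ∂_1 are all 1, so H_0 = Z.

(K is a triangulation of a wedge of 2 circles.)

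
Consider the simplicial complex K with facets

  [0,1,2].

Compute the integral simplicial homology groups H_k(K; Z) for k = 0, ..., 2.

H_0 = Z,  H_1 = 0,  H_2 = 0.

We work with the vertex ordering 0 < 1 < 2. The simplices of K, each written with vertices in increasing order, are:

  0-simplices (3): [0], [1], [2]
  1-simplices (3): [0,1], [0,2], [1,2]
  2-simplices (1): [0,1,2]

Hence C_0 ≅ Z^3, C_1 ≅ Z^3, C_2 ≅ Z^1.

∂_1: C_1 → C_0 is given by ∂[p,q] = [q] − [p].
This gives a 3×3 integer matrix of rank 2; reducing to Smith normal form yields diagonal entries (1,1).

The boundary map ∂_2: C_2 → C_1 sends each 2-simplex [p,q,r] to [q,r] − [p,r] + [p,q]. For instance
  ∂[0,1,2] = [1,2] − [0,2] + [0,1].
The 3×1 boundary matrix has rank 1 and Smith normal form diag(1).

From H_k ≅ ker(∂_k) / im(∂_{k+1}) we obtain:

  H_0: rank C_0 − rank ∂_1 = 3 − 2 = 1, and the invariant factors of ∂_1 are all 1, so H_0 ≅ Z.
  H_1: rank ker ∂_1 − rank ∂_2 = (3 − 2) − 1 = 0, and the invariant factors of ∂_2 are all 1, so H_1 ≅ 0.
  H_2: rank ker ∂_2 − rank ∂_3 = (1 − 1) − 0 = 0, and there is no ∂_3, so H_2 ≅ 0.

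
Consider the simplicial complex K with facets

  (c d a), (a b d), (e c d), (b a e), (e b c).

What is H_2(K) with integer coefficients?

Order the vertices as a < b < c < d < e. Listing each simplex with vertices in this order, K has dimension 2 with simplices:

  0-simplices (5): a, b, c, d, e
  1-simplices (10): ab, ac, ad, ae, bc, bd, be, cd, ce, de
  2-simplices (5): abd, abe, acd, bce, cde

Hence C_0 ≅ Z^5, C_1 ≅ Z^10, C_2 ≅ Z^5.

The boundary map ∂_1: C_1 → C_0 sends each edge [p,q] (with p < q) to q − p. For instance
  ∂cd = d − c.
The 5×10 boundary matrix has rank 4 and Smith normal form diag(1,1,1,1).

Boundary ∂_2: C_2 → C_1 acts by ∂[p,q,r] = [q,r] − [p,r] + [p,q]. For instance
  ∂bce = ce − be + bc,
  ∂cde = de − ce + cd.
This gives a 10×5 integer matrix of rank 5; reducing to Smith normal form yields diagonal entries (1,1,1,1,1).

Reading off H_k = ker ∂_k / im ∂_{k+1}:

  H_2: rank ker ∂_2 − rank ∂_3 = (5 − 5) − 0 = 0, and there is no ∂_3, so H_2 = 0.

H_2 = 0.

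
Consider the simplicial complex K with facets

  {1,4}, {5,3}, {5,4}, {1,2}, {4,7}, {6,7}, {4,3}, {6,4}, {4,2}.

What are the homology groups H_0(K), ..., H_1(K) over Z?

K has 7 vertices, 9 edges.
rank ∂_0 = 0, rank ∂_1 = 6 ⇒ b_0 = 7 − 0 − 6 = 1; all invariant factors of ∂_1 are 1 so no torsion. So H_0 ≅ Z.
rank ∂_1 = 6, rank ∂_2 = 0 ⇒ b_1 = 9 − 6 − 0 = 3. So H_1 ≅ Z^3.

H_0 ≅ Z,  H_1 ≅ Z^3.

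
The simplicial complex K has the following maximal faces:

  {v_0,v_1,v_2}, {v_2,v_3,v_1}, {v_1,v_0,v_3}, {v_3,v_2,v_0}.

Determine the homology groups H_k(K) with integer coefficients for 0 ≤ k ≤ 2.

H_0 ≅ Z,  H_1 = 0,  H_2 ≅ Z.

Order the vertices as v_0 < v_1 < v_2 < v_3. Listing each simplex with vertices in this order, K has dimension 2 with simplices:

  0-simplices (4): [v_0], [v_1], [v_2], [v_3]
  1-simplices (6): [v_0,v_1], [v_0,v_2], [v_0,v_3], [v_1,v_2], [v_1,v_3], [v_2,v_3]
  2-simplices (4): [v_0,v_1,v_2], [v_0,v_1,v_3], [v_0,v_2,v_3], [v_1,v_2,v_3]

Hence C_0 ≅ Z^4, C_1 ≅ Z^6, C_2 ≅ Z^4.

∂_1: C_1 → C_0 sends each edge [p,q] (with p < q) to q − p. For instance
  ∂[v_0,v_2] = [v_2] − [v_0].
As a 4×6 matrix over Z this has rank 3, with invariant factors (1,1,1).

Boundary ∂_2: C_2 → C_1 sends each 2-simplex [p,q,r] to [q,r] − [p,r] + [p,q]. For instance
  ∂[v_0,v_2,v_3] = [v_2,v_3] − [v_0,v_3] + [v_0,v_2],
  ∂[v_0,v_1,v_3] = [v_1,v_3] − [v_0,v_3] + [v_0,v_1].
The resulting 6×4 matrix has rank 3, and its Smith normal form has invariant factors (1,1,1).

Now H_k = ker ∂_k / im ∂_{k+1}, so:

  H_0: rank C_0 − rank ∂_1 = 4 − 3 = 1, and the invariant factors of ∂_1 are all 1, so H_0 ≅ Z.
  H_1: rank ker ∂_1 − rank ∂_2 = (6 − 3) − 3 = 0, and the invariant factors of ∂_2 are all 1, so H_1 ≅ 0.
  H_2: rank ker ∂_2 − rank ∂_3 = (4 − 3) − 0 = 1, and there is no ∂_3, so H_2 ≅ Z.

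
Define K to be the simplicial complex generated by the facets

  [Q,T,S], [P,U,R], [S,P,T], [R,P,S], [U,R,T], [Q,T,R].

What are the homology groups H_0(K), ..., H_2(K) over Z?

Fix the vertex order P < Q < R < S < T < U and write every simplex with vertices in increasing order. Then dim K = 2 and the simplices of K are:

  0-simplices (6): P, Q, R, S, T, U
  1-simplices (12): PR, PS, PT, PU, QR, QS, QT, RS, RT, RU, ST, TU
  2-simplices (6): PRS, PRU, PST, QRT, QST, RTU

giving chain groups C_0 ≅ Z^6, C_1 ≅ Z^12, C_2 ≅ Z^6.

Boundary ∂_1: C_1 → C_0 sends each edge [p,q] (with p < q) to q − p.
This gives a 6×12 integer matrix of rank 5; reducing to Smith normal form yields diagonal entries (1,1,1,1,1).

The boundary map ∂_2: C_2 → C_1 sends each 2-simplex [p,q,r] to [q,r] − [p,r] + [p,q]. For instance
  ∂PRS = RS − PS + PR,
  ∂QST = ST − QT + QS.
The 12×6 boundary matrix has rank 6 and Smith normal form diag(1,1,1,1,1,1).

From H_k ≅ ker(∂_k) / im(∂_{k+1}) we obtain:

  H_0: rank C_0 − rank ∂_1 = 6 − 5 = 1, and the invariant factors of ∂_1 are all 1, so H_0 = Z.
  H_1: rank ker ∂_1 − rank ∂_2 = (12 − 5) − 6 = 1, and the invariant factors of ∂_2 are all 1, so H_1 = Z.
  H_2: rank ker ∂_2 − rank ∂_3 = (6 − 6) − 0 = 0, and there is no ∂_3, so H_2 = 0.

H_0 = Z,  H_1 = Z,  H_2 = 0.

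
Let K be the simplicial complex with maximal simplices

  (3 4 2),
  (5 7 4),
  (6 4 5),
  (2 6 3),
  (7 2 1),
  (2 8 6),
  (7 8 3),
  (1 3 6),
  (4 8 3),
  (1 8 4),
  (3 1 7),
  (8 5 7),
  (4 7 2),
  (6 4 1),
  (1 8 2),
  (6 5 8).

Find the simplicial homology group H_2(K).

H_2 ≅ Z.

Fix the vertex order 1 < 2 < 3 < 4 < 5 < 6 < 7 < 8 and write every simplex with vertices in increasing order. Then dim K = 2 and the simplices of K are:

  0-simplices (8): [1], [2], [3], [4], [5], [6], [7], [8]
  1-simplices (24): (24 of them)
  2-simplices (16): [1,2,7], [1,2,8], [1,3,6], [1,3,7], [1,4,6], [1,4,8], [2,3,4], [2,3,6], [2,4,7], [2,6,8], [3,4,8], [3,7,8], [4,5,6], [4,5,7], [5,6,8], [5,7,8]

Hence C_0 ≅ Z^8, C_1 ≅ Z^24, C_2 ≅ Z^16.

Boundary ∂_1: C_1 → C_0 maps an edge to its endpoints' difference, ∂[p,q] = q − p. For instance
  ∂[1,2] = [2] − [1].
The resulting 8×24 matrix has rank 7, and its Smith normal form has invariant factors (1,1,1,1,1,1,1).

The boundary map ∂_2: C_2 → C_1 maps a triangle to the signed sum of its edges. For instance
  ∂[1,3,6] = [3,6] − [1,6] + [1,3],
  ∂[1,2,7] = [2,7] − [1,7] + [1,2].
As a 24×16 matrix over Z this has rank 15, with invariant factors (1,1,1,1,1,1,1,1,1,1,1,1,1,1,1).

Computing H_k = (kernel of ∂_k) / (image of ∂_{k+1}):

  H_2: rank ker ∂_2 − rank ∂_3 = (16 − 15) − 0 = 1, and there is no ∂_3, so H_2 ≅ Z.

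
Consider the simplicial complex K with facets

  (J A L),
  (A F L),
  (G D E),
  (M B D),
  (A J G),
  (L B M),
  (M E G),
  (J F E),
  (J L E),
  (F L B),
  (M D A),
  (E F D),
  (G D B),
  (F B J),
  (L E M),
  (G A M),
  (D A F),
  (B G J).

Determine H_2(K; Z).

H_2 = 0.

Fix the vertex order A < B < D < E < F < G < J < L < M and write every simplex with vertices in increasing order. Then dim K = 2 and the simplices of K are:

  0-simplices (9): A, B, D, E, F, G, J, L, M
  1-simplices (27): AD, AF, AG, AJ, AL, AM, BD, BF, BG, BJ, BL, BM, DE, DF, DG, DM, EF, EG, EJ, EL, EM, FJ, FL, GJ, GM, JL, LM
  2-simplices (18): ADF, ADM, AFL, AGJ, AGM, AJL, BDG, BDM, BFJ, BFL, BGJ, BLM, DEF, DEG, EFJ, EGM, EJL, ELM

Hence C_0 ≅ Z^9, C_1 ≅ Z^27, C_2 ≅ Z^18.

∂_1: C_1 → C_0 maps an edge to its endpoints' difference, ∂[p,q] = q − p. For instance
  ∂BM = M − B.
This gives a 9×27 integer matrix of rank 8; reducing to Smith normal form yields diagonal entries (1,1,1,1,1,1,1,1).

∂_2: C_2 → C_1 maps a triangle to the signed sum of its edges. For instance
  ∂AGJ = GJ − AJ + AG,
  ∂ADF = DF − AF + AD.
The resulting 27×18 matrix has rank 18, and its Smith normal form has invariant factors (1,1,1,1,1,1,1,1,1,1,1,1,1,1,1,1,1,2).

Computing H_k = (kernel of ∂_k) / (image of ∂_{k+1}):

  H_2: rank ker ∂_2 − rank ∂_3 = (18 − 18) − 0 = 0, and there is no ∂_3, so H_2 = 0.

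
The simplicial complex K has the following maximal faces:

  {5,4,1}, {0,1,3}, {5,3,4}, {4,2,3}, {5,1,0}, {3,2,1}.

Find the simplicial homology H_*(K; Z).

We work with the vertex ordering 0 < 1 < 2 < 3 < 4 < 5. The simplices of K, each written with vertices in increasing order, are:

  0-simplices (6): [0], [1], [2], [3], [4], [5]
  1-simplices (12): [0,1], [0,3], [0,5], [1,2], [1,3], [1,4], [1,5], [2,3], [2,4], [3,4], [3,5], [4,5]
  2-simplices (6): [0,1,3], [0,1,5], [1,2,3], [1,4,5], [2,3,4], [3,4,5]

so the chain groups are C_0 ≅ Z^6, C_1 ≅ Z^12, C_2 ≅ Z^6.

The boundary map ∂_1: C_1 → C_0 is given by ∂[p,q] = [q] − [p]. For instance
  ∂[0,5] = [5] − [0].
This gives a 6×12 integer matrix of rank 5; reducing to Smith normal form yields diagonal entries (1,1,1,1,1).

∂_2: C_2 → C_1 maps a triangle to the signed sum of its edges. For instance
  ∂[0,1,5] = [1,5] − [0,5] + [0,1],
  ∂[1,2,3] = [2,3] − [1,3] + [1,2].
As a 12×6 matrix over Z this has rank 6, with invariant factors (1,1,1,1,1,1).

Reading off H_k = ker ∂_k / im ∂_{k+1}:

  H_0: rank C_0 − rank ∂_1 = 6 − 5 = 1, and the invariant factors of ∂_1 are all 1, so H_0 = Z.
  H_1: rank ker ∂_1 − rank ∂_2 = (12 − 5) − 6 = 1, and the invariant factors of ∂_2 are all 1, so H_1 = Z.
  H_2: rank ker ∂_2 − rank ∂_3 = (6 − 6) − 0 = 0, and there is no ∂_3, so H_2 = 0.

(K is a triangulation of the cylinder S^1 x I.)

H_0 ≅ Z,  H_1 ≅ Z,  H_2 = 0.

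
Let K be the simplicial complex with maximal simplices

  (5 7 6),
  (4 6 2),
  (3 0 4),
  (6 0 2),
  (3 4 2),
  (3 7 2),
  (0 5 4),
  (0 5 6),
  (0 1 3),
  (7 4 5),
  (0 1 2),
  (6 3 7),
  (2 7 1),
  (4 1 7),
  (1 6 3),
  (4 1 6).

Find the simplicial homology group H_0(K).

H_0 ≅ Z.

Order the vertices as 0 < 1 < 2 < 3 < 4 < 5 < 6 < 7. Listing each simplex with vertices in this order, K has dimension 2 with simplices:

  0-simplices (8): [0], [1], [2], [3], [4], [5], [6], [7]
  1-simplices (24): (24 of them)
  2-simplices (16): [0,1,2], [0,1,3], [0,2,6], [0,3,4], [0,4,5], [0,5,6], [1,2,7], [1,3,6], [1,4,6], [1,4,7], [2,3,4], [2,3,7], [2,4,6], [3,6,7], [4,5,7], [5,6,7]

so the chain groups are C_0 ≅ Z^8, C_1 ≅ Z^24, C_2 ≅ Z^16.

∂_1: C_1 → C_0 is given by ∂[p,q] = [q] − [p].
As a 8×24 matrix over Z this has rank 7, with invariant factors (1,1,1,1,1,1,1).

∂_2: C_2 → C_1 sends each 2-simplex [p,q,r] to [q,r] − [p,r] + [p,q]. For instance
  ∂[0,3,4] = [3,4] − [0,4] + [0,3],
  ∂[2,3,7] = [3,7] − [2,7] + [2,3].
This gives a 24×16 integer matrix of rank 15; reducing to Smith normal form yields diagonal entries (1,1,1,1,1,1,1,1,1,1,1,1,1,1,1).

Now H_k = ker ∂_k / im ∂_{k+1}, so:

  H_0: rank C_0 − rank ∂_1 = 8 − 7 = 1, and the invariant factors of ∂_1 are all 1, so H_0 = Z.

(K is a triangulation of the torus T^2.)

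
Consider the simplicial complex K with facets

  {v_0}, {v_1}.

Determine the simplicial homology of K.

H_0 = Z^2.

Take the total order v_0 < v_1 on the vertex set. Then K (dimension 0) consists of the simplices:

  0-simplices (2): [v_0], [v_1]

Hence C_0 ≅ Z^2.

Computing H_k = (kernel of ∂_k) / (image of ∂_{k+1}):

  H_0: rank C_0 − rank ∂_1 = 2 − 0 = 2, and there is no ∂_1, so H_0 = Z^2.

(K is a triangulation of a set of 2 points.)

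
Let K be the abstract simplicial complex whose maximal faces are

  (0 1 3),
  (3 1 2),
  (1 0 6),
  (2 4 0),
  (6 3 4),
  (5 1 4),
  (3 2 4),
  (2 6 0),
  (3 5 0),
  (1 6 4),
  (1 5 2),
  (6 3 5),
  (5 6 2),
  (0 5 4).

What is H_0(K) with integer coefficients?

Order the vertices as 0 < 1 < 2 < 3 < 4 < 5 < 6. Listing each simplex with vertices in this order, K has dimension 2 with simplices:

  0-simplices (7): [0], [1], [2], [3], [4], [5], [6]
  1-simplices (21): [0,1], [0,2], [0,3], [0,4], [0,5], [0,6], [1,2], [1,3], [1,4], [1,5], [1,6], [2,3], [2,4], [2,5], [2,6], [3,4], [3,5], [3,6], [4,5], [4,6], [5,6]
  2-simplices (14): [0,1,3], [0,1,6], [0,2,4], [0,2,6], [0,3,5], [0,4,5], [1,2,3], [1,2,5], [1,4,5], [1,4,6], [2,3,4], [2,5,6], [3,4,6], [3,5,6]

Hence C_0 ≅ Z^7, C_1 ≅ Z^21, C_2 ≅ Z^14.

∂_1: C_1 → C_0 maps an edge to its endpoints' difference, ∂[p,q] = q − p.
This gives a 7×21 integer matrix of rank 6; reducing to Smith normal form yields diagonal entries (1,1,1,1,1,1).

The boundary map ∂_2: C_2 → C_1 sends each 2-simplex [p,q,r] to [q,r] − [p,r] + [p,q]. For instance
  ∂[0,1,3] = [1,3] − [0,3] + [0,1],
  ∂[0,1,6] = [1,6] − [0,6] + [0,1].
As a 21×14 matrix over Z this has rank 13, with invariant factors (1,1,1,1,1,1,1,1,1,1,1,1,1).

Computing H_k = (kernel of ∂_k) / (image of ∂_{k+1}):

  H_0: rank C_0 − rank ∂_1 = 7 − 6 = 1, and the invariant factors of ∂_1 are all 1, so H_0 ≅ Z.

H_0 ≅ Z.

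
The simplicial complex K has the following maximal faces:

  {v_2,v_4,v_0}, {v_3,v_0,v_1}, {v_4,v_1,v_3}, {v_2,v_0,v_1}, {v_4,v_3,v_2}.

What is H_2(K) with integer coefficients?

H_2 ≅ 0.

We work with the vertex ordering v_0 < v_1 < v_2 < v_3 < v_4. The simplices of K, each written with vertices in increasing order, are:

  0-simplices (5): [v_0], [v_1], [v_2], [v_3], [v_4]
  1-simplices (10): [v_0,v_1], [v_0,v_2], [v_0,v_3], [v_0,v_4], [v_1,v_2], [v_1,v_3], [v_1,v_4], [v_2,v_3], [v_2,v_4], [v_3,v_4]
  2-simplices (5): [v_0,v_1,v_2], [v_0,v_1,v_3], [v_0,v_2,v_4], [v_1,v_3,v_4], [v_2,v_3,v_4]

so the chain groups are C_0 ≅ Z^5, C_1 ≅ Z^10, C_2 ≅ Z^5.

∂_1: C_1 → C_0 maps an edge to its endpoints' difference, ∂[p,q] = q − p. For instance
  ∂[v_0,v_3] = [v_3] − [v_0].
The 5×10 boundary matrix has rank 4 and Smith normal form diag(1,1,1,1).

Boundary ∂_2: C_2 → C_1 acts by ∂[p,q,r] = [q,r] − [p,r] + [p,q]. For instance
  ∂[v_0,v_1,v_3] = [v_1,v_3] − [v_0,v_3] + [v_0,v_1],
  ∂[v_0,v_2,v_4] = [v_2,v_4] − [v_0,v_4] + [v_0,v_2].
The resulting 10×5 matrix has rank 5, and its Smith normal form has invariant factors (1,1,1,1,1).

Reading off H_k = ker ∂_k / im ∂_{k+1}:

  H_2: rank ker ∂_2 − rank ∂_3 = (5 − 5) − 0 = 0, and there is no ∂_3, so H_2 ≅ 0.

(K is a triangulation of the Möbius band.)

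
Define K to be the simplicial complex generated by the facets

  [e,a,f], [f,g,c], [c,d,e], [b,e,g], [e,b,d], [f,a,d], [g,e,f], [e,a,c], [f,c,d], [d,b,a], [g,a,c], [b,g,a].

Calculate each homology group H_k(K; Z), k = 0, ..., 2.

K has 7 vertices, 18 edges, 12 triangles.
rank ∂_0 = 0, rank ∂_1 = 6 ⇒ b_0 = 7 − 0 − 6 = 1; all invariant factors of ∂_1 are 1 so no torsion. So H_0 = Z.
rank ∂_1 = 6, rank ∂_2 = 12 ⇒ b_1 = 18 − 6 − 12 = 0; ∂_2 has invariant factor(s) [2] giving torsion. So H_1 = Z/2.
rank ∂_2 = 12, rank ∂_3 = 0 ⇒ b_2 = 12 − 12 − 0 = 0. So H_2 = 0.

H_0 = Z,  H_1 = Z/2,  H_2 = 0.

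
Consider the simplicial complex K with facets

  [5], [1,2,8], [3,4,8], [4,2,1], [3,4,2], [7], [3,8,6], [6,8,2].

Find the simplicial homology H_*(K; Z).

Fix the vertex order 1 < 2 < 3 < 4 < 5 < 6 < 7 < 8 and write every simplex with vertices in increasing order. Then dim K = 2 and the simplices of K are:

  0-simplices (8): [1], [2], [3], [4], [5], [6], [7], [8]
  1-simplices (12): [1,2], [1,4], [1,8], [2,3], [2,4], [2,6], [2,8], [3,4], [3,6], [3,8], [4,8], [6,8]
  2-simplices (6): [1,2,4], [1,2,8], [2,3,4], [2,6,8], [3,4,8], [3,6,8]

so the chain groups are C_0 ≅ Z^8, C_1 ≅ Z^12, C_2 ≅ Z^6.

The boundary map ∂_1: C_1 → C_0 sends each edge [p,q] (with p < q) to q − p. For instance
  ∂[2,6] = [6] − [2].
The 8×12 boundary matrix has rank 5 and Smith normal form diag(1,1,1,1,1).

Boundary ∂_2: C_2 → C_1 acts by ∂[p,q,r] = [q,r] − [p,r] + [p,q]. For instance
  ∂[1,2,4] = [2,4] − [1,4] + [1,2],
  ∂[3,6,8] = [6,8] − [3,8] + [3,6].
As a 12×6 matrix over Z this has rank 6, with invariant factors (1,1,1,1,1,1).

Reading off H_k = ker ∂_k / im ∂_{k+1}:

  H_0: rank C_0 − rank ∂_1 = 8 − 5 = 3, and the invariant factors of ∂_1 are all 1, so H_0 = Z^3.
  H_1: rank ker ∂_1 − rank ∂_2 = (12 − 5) − 6 = 1, and the invariant factors of ∂_2 are all 1, so H_1 = Z.
  H_2: rank ker ∂_2 − rank ∂_3 = (6 − 6) − 0 = 0, and there is no ∂_3, so H_2 = 0.

As a check, the Euler characteristic is 8 − 12 + 6 = 2, which agrees with 3 − 1 + 0 = 2.

H_0 = Z^3,  H_1 = Z,  H_2 = 0.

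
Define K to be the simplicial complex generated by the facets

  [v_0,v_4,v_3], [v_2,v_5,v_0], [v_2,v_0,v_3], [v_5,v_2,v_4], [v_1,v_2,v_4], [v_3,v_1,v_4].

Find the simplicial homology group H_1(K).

We work with the vertex ordering v_0 < v_1 < v_2 < v_3 < v_4 < v_5. The simplices of K, each written with vertices in increasing order, are:

  0-simplices (6): [v_0], [v_1], [v_2], [v_3], [v_4], [v_5]
  1-simplices (12): [v_0,v_2], [v_0,v_3], [v_0,v_4], [v_0,v_5], [v_1,v_2], [v_1,v_3], [v_1,v_4], [v_2,v_3], [v_2,v_4], [v_2,v_5], [v_3,v_4], [v_4,v_5]
  2-simplices (6): [v_0,v_2,v_3], [v_0,v_2,v_5], [v_0,v_3,v_4], [v_1,v_2,v_4], [v_1,v_3,v_4], [v_2,v_4,v_5]

Hence C_0 ≅ Z^6, C_1 ≅ Z^12, C_2 ≅ Z^6.

Boundary ∂_1: C_1 → C_0 sends each edge [p,q] (with p < q) to q − p.
This gives a 6×12 integer matrix of rank 5; reducing to Smith normal form yields diagonal entries (1,1,1,1,1).

∂_2: C_2 → C_1 maps a triangle to the signed sum of its edges. For instance
  ∂[v_0,v_2,v_3] = [v_2,v_3] − [v_0,v_3] + [v_0,v_2],
  ∂[v_2,v_4,v_5] = [v_4,v_5] − [v_2,v_5] + [v_2,v_4].
This gives a 12×6 integer matrix of rank 6; reducing to Smith normal form yields diagonal entries (1,1,1,1,1,1).

Reading off H_k = ker ∂_k / im ∂_{k+1}:

  H_1: rank ker ∂_1 − rank ∂_2 = (12 − 5) − 6 = 1, and the invariant factors of ∂_2 are all 1, so H_1 = Z.

H_1 ≅ Z.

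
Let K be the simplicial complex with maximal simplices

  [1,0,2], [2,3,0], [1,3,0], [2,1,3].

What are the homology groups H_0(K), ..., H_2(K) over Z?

H_0 ≅ Z,  H_1 = 0,  H_2 ≅ Z.

Order the vertices as 0 < 1 < 2 < 3. Listing each simplex with vertices in this order, K has dimension 2 with simplices:

  0-simplices (4): [0], [1], [2], [3]
  1-simplices (6): [0,1], [0,2], [0,3], [1,2], [1,3], [2,3]
  2-simplices (4): [0,1,2], [0,1,3], [0,2,3], [1,2,3]

giving chain groups C_0 ≅ Z^4, C_1 ≅ Z^6, C_2 ≅ Z^4.

Boundary ∂_1: C_1 → C_0 maps an edge to its endpoints' difference, ∂[p,q] = q − p.
The 4×6 boundary matrix has rank 3 and Smith normal form diag(1,1,1).

Boundary ∂_2: C_2 → C_1 maps a triangle to the signed sum of its edges. For instance
  ∂[0,2,3] = [2,3] − [0,3] + [0,2],
  ∂[0,1,3] = [1,3] − [0,3] + [0,1].
The 6×4 boundary matrix has rank 3 and Smith normal form diag(1,1,1).

Computing H_k = (kernel of ∂_k) / (image of ∂_{k+1}):

  H_0: rank C_0 − rank ∂_1 = 4 − 3 = 1, and the invariant factors of ∂_1 are all 1, so H_0 = Z.
  H_1: rank ker ∂_1 − rank ∂_2 = (6 − 3) − 3 = 0, and the invariant factors of ∂_2 are all 1, so H_1 = 0.
  H_2: rank ker ∂_2 − rank ∂_3 = (4 − 3) − 0 = 1, and there is no ∂_3, so H_2 = Z.

As a check, the Euler characteristic is 4 − 6 + 4 = 2, which agrees with 1 − 0 + 1 = 2.
(K is a triangulation of the 2-sphere S^2.)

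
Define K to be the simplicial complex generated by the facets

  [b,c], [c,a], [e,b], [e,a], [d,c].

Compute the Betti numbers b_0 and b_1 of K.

b_0 = 1, b_1 = 1.

K has 5 vertices, 5 edges.
rank ∂_0 = 0, rank ∂_1 = 4 ⇒ b_0 = 5 − 0 − 4 = 1; all invariant factors of ∂_1 are 1 so no torsion. So H_0 = Z.
rank ∂_1 = 4, rank ∂_2 = 0 ⇒ b_1 = 5 − 4 − 0 = 1. So H_1 = Z.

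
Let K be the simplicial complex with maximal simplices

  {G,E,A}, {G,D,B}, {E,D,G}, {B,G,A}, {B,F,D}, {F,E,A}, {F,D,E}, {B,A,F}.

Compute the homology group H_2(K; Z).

H_2 = Z.

Fix the vertex order A < B < D < E < F < G and write every simplex with vertices in increasing order. Then dim K = 2 and the simplices of K are:

  0-simplices (6): A, B, D, E, F, G
  1-simplices (12): AB, AE, AF, AG, BD, BF, BG, DE, DF, DG, EF, EG
  2-simplices (8): ABF, ABG, AEF, AEG, BDF, BDG, DEF, DEG

giving chain groups C_0 ≅ Z^6, C_1 ≅ Z^12, C_2 ≅ Z^8.

∂_1: C_1 → C_0 maps an edge to its endpoints' difference, ∂[p,q] = q − p. For instance
  ∂EG = G − E.
As a 6×12 matrix over Z this has rank 5, with invariant factors (1,1,1,1,1).

Boundary ∂_2: C_2 → C_1 sends each 2-simplex [p,q,r] to [q,r] − [p,r] + [p,q]. For instance
  ∂BDG = DG − BG + BD,
  ∂DEF = EF − DF + DE.
The 12×8 boundary matrix has rank 7 and Smith normal form diag(1,1,1,1,1,1,1).

From H_k ≅ ker(∂_k) / im(∂_{k+1}) we obtain:

  H_2: rank ker ∂_2 − rank ∂_3 = (8 − 7) − 0 = 1, and there is no ∂_3, so H_2 ≅ Z.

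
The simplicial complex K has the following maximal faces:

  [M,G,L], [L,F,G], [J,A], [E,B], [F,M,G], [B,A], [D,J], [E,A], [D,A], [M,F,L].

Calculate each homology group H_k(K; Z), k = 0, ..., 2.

Take the total order A < B < D < E < F < G < J < L < M on the vertex set. Then K (dimension 2) consists of the simplices:

  0-simplices (9): A, B, D, E, F, G, J, L, M
  1-simplices (12): AB, AD, AE, AJ, BE, DJ, FG, FL, FM, GL, GM, LM
  2-simplices (4): FGL, FGM, FLM, GLM

so the chain groups are C_0 ≅ Z^9, C_1 ≅ Z^12, C_2 ≅ Z^4.

The boundary map ∂_1: C_1 → C_0 is given by ∂[p,q] = [q] − [p].
The resulting 9×12 matrix has rank 7, and its Smith normal form has invariant factors (1,1,1,1,1,1,1).

Boundary ∂_2: C_2 → C_1 acts by ∂[p,q,r] = [q,r] − [p,r] + [p,q]. For instance
  ∂FGL = GL − FL + FG,
  ∂FGM = GM − FM + FG.
The 12×4 boundary matrix has rank 3 and Smith normal form diag(1,1,1).

Computing H_k = (kernel of ∂_k) / (image of ∂_{k+1}):

  H_0: rank C_0 − rank ∂_1 = 9 − 7 = 2, and the invariant factors of ∂_1 are all 1, so H_0 ≅ Z^2.
  H_1: rank ker ∂_1 − rank ∂_2 = (12 − 7) − 3 = 2, and the invariant factors of ∂_2 are all 1, so H_1 ≅ Z^2.
  H_2: rank ker ∂_2 − rank ∂_3 = (4 − 3) − 0 = 1, and there is no ∂_3, so H_2 ≅ Z.

H_0 ≅ Z^2,  H_1 ≅ Z^2,  H_2 ≅ Z.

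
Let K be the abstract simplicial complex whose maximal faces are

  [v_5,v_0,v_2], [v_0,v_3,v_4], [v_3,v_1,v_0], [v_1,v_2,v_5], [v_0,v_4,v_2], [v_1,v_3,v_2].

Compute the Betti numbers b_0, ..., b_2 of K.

Fix the vertex order v_0 < v_1 < v_2 < v_3 < v_4 < v_5 and write every simplex with vertices in increasing order. Then dim K = 2 and the simplices of K are:

  0-simplices (6): [v_0], [v_1], [v_2], [v_3], [v_4], [v_5]
  1-simplices (12): [v_0,v_1], [v_0,v_2], [v_0,v_3], [v_0,v_4], [v_0,v_5], [v_1,v_2], [v_1,v_3], [v_1,v_5], [v_2,v_3], [v_2,v_4], [v_2,v_5], [v_3,v_4]
  2-simplices (6): [v_0,v_1,v_3], [v_0,v_2,v_4], [v_0,v_2,v_5], [v_0,v_3,v_4], [v_1,v_2,v_3], [v_1,v_2,v_5]

so the chain groups are C_0 ≅ Z^6, C_1 ≅ Z^12, C_2 ≅ Z^6.

The boundary map ∂_1: C_1 → C_0 maps an edge to its endpoints' difference, ∂[p,q] = q − p. For instance
  ∂[v_0,v_5] = [v_5] − [v_0].
The resulting 6×12 matrix has rank 5, and its Smith normal form has invariant factors (1,1,1,1,1).

∂_2: C_2 → C_1 acts by ∂[p,q,r] = [q,r] − [p,r] + [p,q]. For instance
  ∂[v_0,v_3,v_4] = [v_3,v_4] − [v_0,v_4] + [v_0,v_3],
  ∂[v_1,v_2,v_5] = [v_2,v_5] − [v_1,v_5] + [v_1,v_2].
The resulting 12×6 matrix has rank 6, and its Smith normal form has invariant factors (1,1,1,1,1,1).

Now H_k = ker ∂_k / im ∂_{k+1}, so:

  H_0: rank C_0 − rank ∂_1 = 6 − 5 = 1, and the invariant factors of ∂_1 are all 1, so H_0 = Z.
  H_1: rank ker ∂_1 − rank ∂_2 = (12 − 5) − 6 = 1, and the invariant factors of ∂_2 are all 1, so H_1 = Z.
  H_2: rank ker ∂_2 − rank ∂_3 = (6 − 6) − 0 = 0, and there is no ∂_3, so H_2 = 0.

(K is a triangulation of the cylinder S^1 x I.)

Hence the Betti numbers are b_0 = 1, b_1 = 1, b_2 = 0.

b_0 = 1, b_1 = 1, b_2 = 0.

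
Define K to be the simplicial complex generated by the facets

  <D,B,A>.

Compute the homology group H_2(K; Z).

Fix the vertex order A < B < D and write every simplex with vertices in increasing order. Then dim K = 2 and the simplices of K are:

  0-simplices (3): A, B, D
  1-simplices (3): AB, AD, BD
  2-simplices (1): ABD

so the chain groups are C_0 ≅ Z^3, C_1 ≅ Z^3, C_2 ≅ Z^1.

∂_1: C_1 → C_0 is given by ∂[p,q] = [q] − [p]. For instance
  ∂BD = D − B.
This gives a 3×3 integer matrix of rank 2; reducing to Smith normal form yields diagonal entries (1,1).

The boundary map ∂_2: C_2 → C_1 sends each 2-simplex [p,q,r] to [q,r] − [p,r] + [p,q]. For instance
  ∂ABD = BD − AD + AB.
The resulting 3×1 matrix has rank 1, and its Smith normal form has invariant factors (1).

Reading off H_k = ker ∂_k / im ∂_{k+1}:

  H_2: rank ker ∂_2 − rank ∂_3 = (1 − 1) − 0 = 0, and there is no ∂_3, so H_2 = 0.

(K is a triangulation of the 2-simplex.)

H_2 = 0.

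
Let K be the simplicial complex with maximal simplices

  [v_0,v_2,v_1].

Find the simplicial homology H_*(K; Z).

Fix the vertex order v_0 < v_1 < v_2 and write every simplex with vertices in increasing order. Then dim K = 2 and the simplices of K are:

  0-simplices (3): [v_0], [v_1], [v_2]
  1-simplices (3): [v_0,v_1], [v_0,v_2], [v_1,v_2]
  2-simplices (1): [v_0,v_1,v_2]

Hence C_0 ≅ Z^3, C_1 ≅ Z^3, C_2 ≅ Z^1.

The boundary map ∂_1: C_1 → C_0 is given by ∂[p,q] = [q] − [p].
This gives a 3×3 integer matrix of rank 2; reducing to Smith normal form yields diagonal entries (1,1).

Boundary ∂_2: C_2 → C_1 sends each 2-simplex [p,q,r] to [q,r] − [p,r] + [p,q]. For instance
  ∂[v_0,v_1,v_2] = [v_1,v_2] − [v_0,v_2] + [v_0,v_1].
This gives a 3×1 integer matrix of rank 1; reducing to Smith normal form yields diagonal entries (1).

From H_k ≅ ker(∂_k) / im(∂_{k+1}) we obtain:

  H_0: rank C_0 − rank ∂_1 = 3 − 2 = 1, and the invariant factors of ∂_1 are all 1, so H_0 = Z.
  H_1: rank ker ∂_1 − rank ∂_2 = (3 − 2) − 1 = 0, and the invariant factors of ∂_2 are all 1, so H_1 = 0.
  H_2: rank ker ∂_2 − rank ∂_3 = (1 − 1) − 0 = 0, and there is no ∂_3, so H_2 = 0.

As a check, the Euler characteristic is 3 − 3 + 1 = 1, which agrees with 1 − 0 + 0 = 1.
(K is a triangulation of the 2-simplex.)

H_0 = Z,  H_1 = 0,  H_2 = 0.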